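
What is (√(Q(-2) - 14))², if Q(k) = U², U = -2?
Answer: -10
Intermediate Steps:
Q(k) = 4 (Q(k) = (-2)² = 4)
(√(Q(-2) - 14))² = (√(4 - 14))² = (√(-10))² = (I*√10)² = -10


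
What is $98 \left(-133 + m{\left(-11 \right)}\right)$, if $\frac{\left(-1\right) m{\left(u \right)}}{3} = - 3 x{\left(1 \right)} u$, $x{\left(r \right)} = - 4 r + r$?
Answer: $16072$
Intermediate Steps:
$x{\left(r \right)} = - 3 r$
$m{\left(u \right)} = - 27 u$ ($m{\left(u \right)} = - 3 - 3 \left(\left(-3\right) 1\right) u = - 3 \left(-3\right) \left(-3\right) u = - 3 \cdot 9 u = - 27 u$)
$98 \left(-133 + m{\left(-11 \right)}\right) = 98 \left(-133 - -297\right) = 98 \left(-133 + 297\right) = 98 \cdot 164 = 16072$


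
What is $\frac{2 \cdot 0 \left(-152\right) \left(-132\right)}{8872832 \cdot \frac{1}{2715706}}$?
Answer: $0$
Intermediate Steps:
$\frac{2 \cdot 0 \left(-152\right) \left(-132\right)}{8872832 \cdot \frac{1}{2715706}} = \frac{0 \left(-152\right) \left(-132\right)}{8872832 \cdot \frac{1}{2715706}} = \frac{0 \left(-132\right)}{\frac{4436416}{1357853}} = 0 \cdot \frac{1357853}{4436416} = 0$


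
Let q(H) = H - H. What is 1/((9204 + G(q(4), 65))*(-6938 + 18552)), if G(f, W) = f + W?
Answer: 1/107650166 ≈ 9.2894e-9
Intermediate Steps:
q(H) = 0
G(f, W) = W + f
1/((9204 + G(q(4), 65))*(-6938 + 18552)) = 1/((9204 + (65 + 0))*(-6938 + 18552)) = 1/((9204 + 65)*11614) = 1/(9269*11614) = 1/107650166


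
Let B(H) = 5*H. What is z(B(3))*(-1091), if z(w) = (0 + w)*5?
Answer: -81825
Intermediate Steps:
z(w) = 5*w (z(w) = w*5 = 5*w)
z(B(3))*(-1091) = (5*(5*3))*(-1091) = (5*15)*(-1091) = 75*(-1091) = -81825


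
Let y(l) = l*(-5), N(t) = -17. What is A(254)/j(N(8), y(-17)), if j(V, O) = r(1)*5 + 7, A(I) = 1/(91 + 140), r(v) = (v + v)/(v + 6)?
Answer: 1/1947 ≈ 0.00051361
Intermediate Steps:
r(v) = 2*v/(6 + v) (r(v) = (2*v)/(6 + v) = 2*v/(6 + v))
y(l) = -5*l
A(I) = 1/231
j(V, O) = 59/7 (j(V, O) = (2*1/(6 + 1))*5 + 7 = (2*1/7)*5 + 7 = (2*1*(1/7))*5 + 7 = (2/7)*5 + 7 = 10/7 + 7 = 59/7)
A(254)/j(N(8), y(-17)) = 1/(231*(59/7)) = (1/231)*(7/59) = 1/1947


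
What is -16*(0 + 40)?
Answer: -640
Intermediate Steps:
-16*(0 + 40) = -16*40 = -640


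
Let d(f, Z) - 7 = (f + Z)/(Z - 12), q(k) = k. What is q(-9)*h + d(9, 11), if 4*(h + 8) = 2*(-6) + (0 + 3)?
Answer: 317/4 ≈ 79.250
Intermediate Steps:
d(f, Z) = 7 + (Z + f)/(-12 + Z) (d(f, Z) = 7 + (f + Z)/(Z - 12) = 7 + (Z + f)/(-12 + Z))
h = -41/4 (h = -8 + (2*(-6) + (0 + 3))/4 = -8 + (-12 + 3)/4 = -8 + (1/4)*(-9) = -8 - 9/4 = -41/4 ≈ -10.250)
q(-9)*h + d(9, 11) = -9*(-41/4) + (-84 + 9 + 8*11)/(-12 + 11) = 369/4 + (-84 + 9 + 88)/(-1) = 369/4 - 1*13 = 369/4 - 13 = 317/4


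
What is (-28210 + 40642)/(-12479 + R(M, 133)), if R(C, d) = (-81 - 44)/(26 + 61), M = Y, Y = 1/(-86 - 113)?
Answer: -77256/77557 ≈ -0.99612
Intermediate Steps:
Y = -1/199 (Y = 1/(-199) = -1/199 ≈ -0.0050251)
M = -1/199 ≈ -0.0050251
R(C, d) = -125/87
(-28210 + 40642)/(-12479 + R(M, 133)) = (-28210 + 40642)/(-12479 - 125/87) = 12432/(-1085798/87) = 12432*(-87/1085798) = -77256/77557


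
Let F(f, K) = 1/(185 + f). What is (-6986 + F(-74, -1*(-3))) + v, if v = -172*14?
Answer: -1042733/111 ≈ -9394.0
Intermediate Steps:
v = -2408
(-6986 + F(-74, -1*(-3))) + v = (-6986 + 1/(185 - 74)) - 2408 = (-6986 + 1/111) - 2408 = -775445/111 - 2408 = -1042733/111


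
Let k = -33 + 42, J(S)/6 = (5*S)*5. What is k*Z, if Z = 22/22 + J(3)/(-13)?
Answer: -3933/13 ≈ -302.54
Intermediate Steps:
J(S) = 150*S (J(S) = 6*((5*S)*5) = 6*(25*S) = 150*S)
Z = -437/13 (Z = 22/22 + (150*3)/(-13) = 22*(1/22) + 450*(-1/13) = 1 - 450/13 = -437/13 ≈ -33.615)
k = 9
k*Z = 9*(-437/13) = -3933/13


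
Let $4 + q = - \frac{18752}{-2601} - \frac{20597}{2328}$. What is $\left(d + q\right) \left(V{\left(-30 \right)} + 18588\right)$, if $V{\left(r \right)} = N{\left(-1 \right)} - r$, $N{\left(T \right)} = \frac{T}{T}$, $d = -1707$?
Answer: $- \frac{64361179524077}{2018376} \approx -3.1888 \cdot 10^{7}$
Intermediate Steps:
$N{\left(T \right)} = 1$
$V{\left(r \right)} = 1 - r$
$q = - \frac{11379551}{2018376}$ ($q = -4 - \left(- \frac{18752}{2601} + \frac{20597}{2328}\right) = -4 - \frac{3306047}{2018376} = - \frac{11379551}{2018376} \approx -5.638$)
$\left(d + q\right) \left(V{\left(-30 \right)} + 18588\right) = \left(-1707 - \frac{11379551}{2018376}\right) \left(\left(1 - -30\right) + 18588\right) = - \frac{3456747383 \left(\left(1 + 30\right) + 18588\right)}{2018376} = - \frac{3456747383 \left(31 + 18588\right)}{2018376} = \left(- \frac{3456747383}{2018376}\right) 18619 = - \frac{64361179524077}{2018376}$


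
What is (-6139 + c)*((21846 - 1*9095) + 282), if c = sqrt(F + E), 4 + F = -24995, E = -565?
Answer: -80009587 + 26066*I*sqrt(6391) ≈ -8.001e+7 + 2.0838e+6*I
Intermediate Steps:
F = -24999 (F = -4 - 24995 = -24999)
c = 2*I*sqrt(6391) (c = sqrt(-24999 - 565) = sqrt(-25564) = 2*I*sqrt(6391) ≈ 159.89*I)
(-6139 + c)*((21846 - 1*9095) + 282) = (-6139 + 2*I*sqrt(6391))*((21846 - 1*9095) + 282) = (-6139 + 2*I*sqrt(6391))*((21846 - 9095) + 282) = (-6139 + 2*I*sqrt(6391))*(12751 + 282) = (-6139 + 2*I*sqrt(6391))*13033 = -80009587 + 26066*I*sqrt(6391)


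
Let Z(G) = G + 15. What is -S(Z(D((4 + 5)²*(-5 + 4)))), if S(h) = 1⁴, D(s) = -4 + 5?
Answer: -1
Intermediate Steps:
D(s) = 1
Z(G) = 15 + G
S(h) = 1
-S(Z(D((4 + 5)²*(-5 + 4)))) = -1*1 = -1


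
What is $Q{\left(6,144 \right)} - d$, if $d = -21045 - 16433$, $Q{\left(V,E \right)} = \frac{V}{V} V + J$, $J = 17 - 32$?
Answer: $37469$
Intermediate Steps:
$J = -15$ ($J = 17 - 32 = -15$)
$Q{\left(V,E \right)} = -15 + V$ ($Q{\left(V,E \right)} = \frac{V}{V} V - 15 = 1 V - 15 = V - 15 = -15 + V$)
$d = -37478$ ($d = -21045 - 16433 = -37478$)
$Q{\left(6,144 \right)} - d = \left(-15 + 6\right) - -37478 = -9 + 37478 = 37469$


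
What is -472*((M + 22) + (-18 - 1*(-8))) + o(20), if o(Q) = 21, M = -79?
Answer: 31645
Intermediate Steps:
-472*((M + 22) + (-18 - 1*(-8))) + o(20) = -472*((-79 + 22) + (-18 - 1*(-8))) + 21 = -472*(-57 + (-18 + 8)) + 21 = -472*(-57 - 10) + 21 = -472*(-67) + 21 = 31624 + 21 = 31645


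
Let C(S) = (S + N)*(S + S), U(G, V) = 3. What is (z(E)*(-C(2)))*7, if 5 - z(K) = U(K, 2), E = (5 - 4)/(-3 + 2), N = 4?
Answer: -336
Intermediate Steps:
E = -1 (E = 1/(-1) = 1*(-1) = -1)
z(K) = 2 (z(K) = 5 - 1*3 = 5 - 3 = 2)
C(S) = 2*S*(4 + S) (C(S) = (S + 4)*(S + S) = (4 + S)*(2*S) = 2*S*(4 + S))
(z(E)*(-C(2)))*7 = (2*(-2*2*(4 + 2)))*7 = (2*(-2*2*6))*7 = (2*(-1*24))*7 = (2*(-24))*7 = -48*7 = -336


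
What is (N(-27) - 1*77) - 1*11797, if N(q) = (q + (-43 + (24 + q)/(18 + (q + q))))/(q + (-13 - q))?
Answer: -1851505/156 ≈ -11869.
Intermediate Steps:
N(q) = 43/13 - q/13 - (24 + q)/(13*(18 + 2*q)) (N(q) = (q + (-43 + (24 + q)/(18 + 2*q)))/(-13) = (q + (-43 + (24 + q)/(18 + 2*q)))*(-1/13) = (-43 + q + (24 + q)/(18 + 2*q))*(-1/13) = 43/13 - q/13 - (24 + q)/(13*(18 + 2*q)))
(N(-27) - 1*77) - 1*11797 = ((750 - 2*(-27)² + 67*(-27))/(26*(9 - 27)) - 1*77) - 1*11797 = ((1/26)*(750 - 2*729 - 1809)/(-18) - 77) - 11797 = ((1/26)*(-1/18)*(750 - 1458 - 1809) - 77) - 11797 = ((1/26)*(-1/18)*(-2517) - 77) - 11797 = (839/156 - 77) - 11797 = -11173/156 - 11797 = -1851505/156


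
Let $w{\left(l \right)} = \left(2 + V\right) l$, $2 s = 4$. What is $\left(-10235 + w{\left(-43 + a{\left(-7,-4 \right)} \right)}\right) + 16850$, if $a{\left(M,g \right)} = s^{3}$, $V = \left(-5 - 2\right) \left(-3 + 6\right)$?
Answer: $7280$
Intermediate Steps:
$s = 2$ ($s = \frac{1}{2} \cdot 4 = 2$)
$V = -21$ ($V = \left(-7\right) 3 = -21$)
$a{\left(M,g \right)} = 8$ ($a{\left(M,g \right)} = 2^{3} = 8$)
$w{\left(l \right)} = - 19 l$ ($w{\left(l \right)} = \left(2 - 21\right) l = - 19 l$)
$\left(-10235 + w{\left(-43 + a{\left(-7,-4 \right)} \right)}\right) + 16850 = \left(-10235 - 19 \left(-43 + 8\right)\right) + 16850 = \left(-10235 - -665\right) + 16850 = \left(-10235 + 665\right) + 16850 = -9570 + 16850 = 7280$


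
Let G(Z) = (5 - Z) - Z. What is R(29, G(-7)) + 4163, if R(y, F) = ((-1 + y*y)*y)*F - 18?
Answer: 466985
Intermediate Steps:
G(Z) = 5 - 2*Z
R(y, F) = -18 + F*y*(-1 + y**2) (R(y, F) = ((-1 + y**2)*y)*F - 18 = (y*(-1 + y**2))*F - 18 = F*y*(-1 + y**2) - 18 = -18 + F*y*(-1 + y**2))
R(29, G(-7)) + 4163 = (-18 + (5 - 2*(-7))*29**3 - 1*(5 - 2*(-7))*29) + 4163 = (-18 + (5 + 14)*24389 - 1*(5 + 14)*29) + 4163 = (-18 + 19*24389 - 1*19*29) + 4163 = (-18 + 463391 - 551) + 4163 = 462822 + 4163 = 466985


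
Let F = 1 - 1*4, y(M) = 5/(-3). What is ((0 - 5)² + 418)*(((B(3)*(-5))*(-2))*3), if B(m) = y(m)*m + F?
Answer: -106320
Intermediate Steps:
y(M) = -5/3 (y(M) = 5*(-⅓) = -5/3)
F = -3 (F = 1 - 4 = -3)
B(m) = -3 - 5*m/3 (B(m) = -5*m/3 - 3 = -3 - 5*m/3)
((0 - 5)² + 418)*(((B(3)*(-5))*(-2))*3) = ((0 - 5)² + 418)*((((-3 - 5/3*3)*(-5))*(-2))*3) = ((-5)² + 418)*((((-3 - 5)*(-5))*(-2))*3) = (25 + 418)*((-8*(-5)*(-2))*3) = 443*((40*(-2))*3) = 443*(-80*3) = 443*(-240) = -106320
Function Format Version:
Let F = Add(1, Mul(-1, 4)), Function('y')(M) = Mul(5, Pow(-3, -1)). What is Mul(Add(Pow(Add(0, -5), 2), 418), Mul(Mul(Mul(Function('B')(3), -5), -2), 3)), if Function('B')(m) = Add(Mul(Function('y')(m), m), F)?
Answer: -106320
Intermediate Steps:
Function('y')(M) = Rational(-5, 3) (Function('y')(M) = Mul(5, Rational(-1, 3)) = Rational(-5, 3))
F = -3 (F = Add(1, -4) = -3)
Function('B')(m) = Add(-3, Mul(Rational(-5, 3), m)) (Function('B')(m) = Add(Mul(Rational(-5, 3), m), -3) = Add(-3, Mul(Rational(-5, 3), m)))
Mul(Add(Pow(Add(0, -5), 2), 418), Mul(Mul(Mul(Function('B')(3), -5), -2), 3)) = Mul(Add(Pow(Add(0, -5), 2), 418), Mul(Mul(Mul(Add(-3, Mul(Rational(-5, 3), 3)), -5), -2), 3)) = Mul(Add(Pow(-5, 2), 418), Mul(Mul(Mul(Add(-3, -5), -5), -2), 3)) = Mul(Add(25, 418), Mul(Mul(Mul(-8, -5), -2), 3)) = Mul(443, Mul(Mul(40, -2), 3)) = Mul(443, Mul(-80, 3)) = Mul(443, -240) = -106320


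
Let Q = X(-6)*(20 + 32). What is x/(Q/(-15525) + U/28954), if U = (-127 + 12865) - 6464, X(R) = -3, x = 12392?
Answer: 928389742200/16986779 ≈ 54654.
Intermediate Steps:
Q = -156 (Q = -3*(20 + 32) = -3*52 = -156)
U = 6274 (U = 12738 - 6464 = 6274)
x/(Q/(-15525) + U/28954) = 12392/(-156/(-15525) + 6274/28954) = 12392/(-156*(-1/15525) + 6274*(1/28954)) = 12392/(52/5175 + 3137/14477) = 12392/(16986779/74918475) = 12392*(74918475/16986779) = 928389742200/16986779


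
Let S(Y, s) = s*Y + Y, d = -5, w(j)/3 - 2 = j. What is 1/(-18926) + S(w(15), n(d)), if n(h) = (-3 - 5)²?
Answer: 62739689/18926 ≈ 3315.0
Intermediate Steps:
w(j) = 6 + 3*j
n(h) = 64 (n(h) = (-8)² = 64)
S(Y, s) = Y + Y*s (S(Y, s) = Y*s + Y = Y + Y*s)
1/(-18926) + S(w(15), n(d)) = 1/(-18926) + (6 + 3*15)*(1 + 64) = -1/18926 + (6 + 45)*65 = -1/18926 + 51*65 = -1/18926 + 3315 = 62739689/18926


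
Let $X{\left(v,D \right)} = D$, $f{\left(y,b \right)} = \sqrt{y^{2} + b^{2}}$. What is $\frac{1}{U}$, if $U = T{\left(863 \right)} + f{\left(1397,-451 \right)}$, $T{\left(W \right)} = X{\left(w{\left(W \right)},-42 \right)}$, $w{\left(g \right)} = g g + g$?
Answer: $\frac{21}{1076623} + \frac{11 \sqrt{17810}}{2153246} \approx 0.00070126$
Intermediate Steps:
$f{\left(y,b \right)} = \sqrt{b^{2} + y^{2}}$
$w{\left(g \right)} = g + g^{2}$ ($w{\left(g \right)} = g^{2} + g = g + g^{2}$)
$T{\left(W \right)} = -42$
$U = -42 + 11 \sqrt{17810}$ ($U = -42 + \sqrt{\left(-451\right)^{2} + 1397^{2}} = -42 + \sqrt{203401 + 1951609} = -42 + \sqrt{2155010} = -42 + 11 \sqrt{17810} \approx 1426.0$)
$\frac{1}{U} = \frac{1}{-42 + 11 \sqrt{17810}}$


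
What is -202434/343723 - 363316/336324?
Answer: -48240869521/28900573563 ≈ -1.6692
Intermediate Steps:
-202434/343723 - 363316/336324 = -202434*1/343723 - 363316*1/336324 = -202434/343723 - 90829/84081 = -48240869521/28900573563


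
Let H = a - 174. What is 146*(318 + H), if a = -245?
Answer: -14746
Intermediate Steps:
H = -419 (H = -245 - 174 = -419)
146*(318 + H) = 146*(318 - 419) = 146*(-101) = -14746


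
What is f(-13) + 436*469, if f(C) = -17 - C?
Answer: 204480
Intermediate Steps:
f(-13) + 436*469 = (-17 - 1*(-13)) + 436*469 = (-17 + 13) + 204484 = -4 + 204484 = 204480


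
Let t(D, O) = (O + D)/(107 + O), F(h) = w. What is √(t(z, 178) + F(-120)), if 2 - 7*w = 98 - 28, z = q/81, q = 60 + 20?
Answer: I*√2929246530/17955 ≈ 3.0143*I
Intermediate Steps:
q = 80
z = 80/81 ≈ 0.98765
w = -68/7 (w = 2/7 - (98 - 28)/7 = 2/7 - ⅐*70 = 2/7 - 10 = -68/7 ≈ -9.7143)
F(h) = -68/7
t(D, O) = (D + O)/(107 + O)
√(t(z, 178) + F(-120)) = √((80/81 + 178)/(107 + 178) - 68/7) = √((14498/81)/285 - 68/7) = √((1/285)*(14498/81) - 68/7) = √(14498/23085 - 68/7) = √(-1468294/161595) = I*√2929246530/17955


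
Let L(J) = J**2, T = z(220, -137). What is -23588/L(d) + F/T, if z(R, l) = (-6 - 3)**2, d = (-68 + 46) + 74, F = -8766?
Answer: -711497/6084 ≈ -116.95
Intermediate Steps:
d = 52 (d = -22 + 74 = 52)
z(R, l) = 81 (z(R, l) = (-9)**2 = 81)
T = 81
-23588/L(d) + F/T = -23588/(52**2) - 8766/81 = -23588/2704 - 8766*1/81 = -23588*1/2704 - 974/9 = -5897/676 - 974/9 = -711497/6084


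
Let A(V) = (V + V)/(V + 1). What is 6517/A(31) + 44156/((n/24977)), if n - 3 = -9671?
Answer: -8295328769/74927 ≈ -1.1071e+5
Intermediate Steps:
n = -9668 (n = 3 - 9671 = -9668)
A(V) = 2*V/(1 + V) (A(V) = (2*V)/(1 + V) = 2*V/(1 + V))
6517/A(31) + 44156/((n/24977)) = 6517/((2*31/(1 + 31))) + 44156/((-9668/24977)) = 6517/((2*31/32)) + 44156/((-9668*1/24977)) = 6517/((2*31*(1/32))) + 44156/(-9668/24977) = 6517/(31/16) + 44156*(-24977/9668) = 6517*(16/31) - 275721103/2417 = 104272/31 - 275721103/2417 = -8295328769/74927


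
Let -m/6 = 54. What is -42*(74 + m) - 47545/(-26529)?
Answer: 7529785/717 ≈ 10502.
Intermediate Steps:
m = -324 (m = -6*54 = -324)
-42*(74 + m) - 47545/(-26529) = -42*(74 - 324) - 47545/(-26529) = -42*(-250) - 47545*(-1)/26529 = 10500 - 1*(-1285/717) = 10500 + 1285/717 = 7529785/717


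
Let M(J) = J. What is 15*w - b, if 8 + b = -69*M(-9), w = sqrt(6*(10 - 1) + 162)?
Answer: -613 + 90*sqrt(6) ≈ -392.55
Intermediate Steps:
w = 6*sqrt(6) (w = sqrt(6*9 + 162) = sqrt(54 + 162) = sqrt(216) = 6*sqrt(6) ≈ 14.697)
b = 613 (b = -8 - 69*(-9) = -8 + 621 = 613)
15*w - b = 15*(6*sqrt(6)) - 1*613 = 90*sqrt(6) - 613 = -613 + 90*sqrt(6)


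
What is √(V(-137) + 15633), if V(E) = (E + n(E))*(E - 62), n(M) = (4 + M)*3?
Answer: √122297 ≈ 349.71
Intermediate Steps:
n(M) = 12 + 3*M
V(E) = (-62 + E)*(12 + 4*E) (V(E) = (E + (12 + 3*E))*(E - 62) = (12 + 4*E)*(-62 + E) = (-62 + E)*(12 + 4*E))
√(V(-137) + 15633) = √((-744 - 236*(-137) + 4*(-137)²) + 15633) = √((-744 + 32332 + 4*18769) + 15633) = √((-744 + 32332 + 75076) + 15633) = √(106664 + 15633) = √122297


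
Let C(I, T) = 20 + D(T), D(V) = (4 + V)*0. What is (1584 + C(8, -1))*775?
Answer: 1243100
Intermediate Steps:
D(V) = 0
C(I, T) = 20 (C(I, T) = 20 + 0 = 20)
(1584 + C(8, -1))*775 = (1584 + 20)*775 = 1604*775 = 1243100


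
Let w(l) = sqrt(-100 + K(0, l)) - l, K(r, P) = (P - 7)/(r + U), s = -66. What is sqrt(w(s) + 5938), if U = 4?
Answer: sqrt(24016 + 2*I*sqrt(473))/2 ≈ 77.485 + 0.07017*I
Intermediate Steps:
K(r, P) = (-7 + P)/(4 + r) (K(r, P) = (P - 7)/(r + 4) = (-7 + P)/(4 + r))
w(l) = sqrt(-407/4 + l/4) - l (w(l) = sqrt(-100 + (-7 + l)/(4 + 0)) - l = sqrt(-100 + (-7 + l)/4) - l = sqrt(-100 + (-7/4 + l/4)) - l = sqrt(-407/4 + l/4) - l)
sqrt(w(s) + 5938) = sqrt((sqrt(-407 - 66)/2 - 1*(-66)) + 5938) = sqrt((sqrt(-473)/2 + 66) + 5938) = sqrt(((I*sqrt(473))/2 + 66) + 5938) = sqrt((I*sqrt(473)/2 + 66) + 5938) = sqrt((66 + I*sqrt(473)/2) + 5938) = sqrt(6004 + I*sqrt(473)/2)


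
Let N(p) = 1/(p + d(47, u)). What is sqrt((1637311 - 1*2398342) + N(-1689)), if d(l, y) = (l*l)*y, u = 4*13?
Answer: 2*I*sqrt(2437103992788773)/113179 ≈ 872.37*I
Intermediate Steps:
u = 52
d(l, y) = y*l**2 (d(l, y) = l**2*y = y*l**2)
N(p) = 1/(114868 + p) (N(p) = 1/(p + 52*47**2) = 1/(p + 52*2209) = 1/(p + 114868) = 1/(114868 + p))
sqrt((1637311 - 1*2398342) + N(-1689)) = sqrt((1637311 - 1*2398342) + 1/(114868 - 1689)) = sqrt((1637311 - 2398342) + 1/113179) = sqrt(-761031 + 1/113179) = sqrt(-86132727548/113179) = 2*I*sqrt(2437103992788773)/113179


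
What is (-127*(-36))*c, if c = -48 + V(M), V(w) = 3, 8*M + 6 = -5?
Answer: -205740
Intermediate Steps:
M = -11/8 (M = -¾ + (⅛)*(-5) = -¾ - 5/8 = -11/8 ≈ -1.3750)
c = -45 (c = -48 + 3 = -45)
(-127*(-36))*c = -127*(-36)*(-45) = 4572*(-45) = -205740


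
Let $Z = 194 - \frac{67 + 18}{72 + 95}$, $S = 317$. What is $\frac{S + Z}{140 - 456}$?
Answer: $- \frac{21313}{13193} \approx -1.6155$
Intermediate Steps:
$Z = \frac{32313}{167}$ ($Z = 194 - \frac{85}{167} = \frac{32313}{167} \approx 193.49$)
$\frac{S + Z}{140 - 456} = \frac{317 + \frac{32313}{167}}{140 - 456} = \frac{85252}{167 \left(-316\right)} = \frac{85252}{167} \left(- \frac{1}{316}\right) = - \frac{21313}{13193}$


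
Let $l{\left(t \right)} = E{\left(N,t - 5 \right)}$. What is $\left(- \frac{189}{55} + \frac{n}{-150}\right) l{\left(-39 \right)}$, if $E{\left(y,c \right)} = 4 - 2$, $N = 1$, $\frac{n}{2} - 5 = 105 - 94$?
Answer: $- \frac{6022}{825} \approx -7.2994$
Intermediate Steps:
$n = 32$ ($n = 10 + 2 \left(105 - 94\right) = 10 + 2 \cdot 11 = 10 + 22 = 32$)
$E{\left(y,c \right)} = 2$ ($E{\left(y,c \right)} = 4 - 2 = 2$)
$l{\left(t \right)} = 2$
$\left(- \frac{189}{55} + \frac{n}{-150}\right) l{\left(-39 \right)} = \left(- \frac{189}{55} + \frac{32}{-150}\right) 2 = \left(\left(-189\right) \frac{1}{55} + 32 \left(- \frac{1}{150}\right)\right) 2 = \left(- \frac{189}{55} - \frac{16}{75}\right) 2 = \left(- \frac{3011}{825}\right) 2 = - \frac{6022}{825}$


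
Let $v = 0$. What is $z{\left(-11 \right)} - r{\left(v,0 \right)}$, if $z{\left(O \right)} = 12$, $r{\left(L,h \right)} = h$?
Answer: $12$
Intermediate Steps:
$z{\left(-11 \right)} - r{\left(v,0 \right)} = 12 - 0 = 12 + 0 = 12$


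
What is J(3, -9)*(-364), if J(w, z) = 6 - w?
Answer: -1092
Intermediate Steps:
J(3, -9)*(-364) = (6 - 1*3)*(-364) = (6 - 3)*(-364) = 3*(-364) = -1092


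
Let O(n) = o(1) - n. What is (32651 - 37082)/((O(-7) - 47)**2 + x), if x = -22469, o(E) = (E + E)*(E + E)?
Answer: 4431/21173 ≈ 0.20928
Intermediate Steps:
o(E) = 4*E**2 (o(E) = (2*E)*(2*E) = 4*E**2)
O(n) = 4 - n (O(n) = 4*1**2 - n = 4*1 - n = 4 - n)
(32651 - 37082)/((O(-7) - 47)**2 + x) = (32651 - 37082)/(((4 - 1*(-7)) - 47)**2 - 22469) = -4431/(((4 + 7) - 47)**2 - 22469) = -4431/((11 - 47)**2 - 22469) = -4431/((-36)**2 - 22469) = -4431/(1296 - 22469) = -4431/(-21173) = -4431*(-1/21173) = 4431/21173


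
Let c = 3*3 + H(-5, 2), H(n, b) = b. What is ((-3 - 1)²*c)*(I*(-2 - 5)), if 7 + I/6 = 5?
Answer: 14784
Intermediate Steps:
I = -12 (I = -42 + 6*5 = -42 + 30 = -12)
c = 11 (c = 3*3 + 2 = 9 + 2 = 11)
((-3 - 1)²*c)*(I*(-2 - 5)) = ((-3 - 1)²*11)*(-12*(-2 - 5)) = ((-4)²*11)*(-12*(-7)) = (16*11)*84 = 176*84 = 14784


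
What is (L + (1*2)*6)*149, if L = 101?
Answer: 16837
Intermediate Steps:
(L + (1*2)*6)*149 = (101 + (1*2)*6)*149 = (101 + 2*6)*149 = (101 + 12)*149 = 113*149 = 16837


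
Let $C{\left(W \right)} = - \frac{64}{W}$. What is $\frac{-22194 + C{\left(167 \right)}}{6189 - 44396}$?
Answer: $\frac{3706462}{6380569} \approx 0.5809$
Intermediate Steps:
$\frac{-22194 + C{\left(167 \right)}}{6189 - 44396} = \frac{-22194 - \frac{64}{167}}{6189 - 44396} = \frac{-22194 - \frac{64}{167}}{-38207} = \left(-22194 - \frac{64}{167}\right) \left(- \frac{1}{38207}\right) = \left(- \frac{3706462}{167}\right) \left(- \frac{1}{38207}\right) = \frac{3706462}{6380569}$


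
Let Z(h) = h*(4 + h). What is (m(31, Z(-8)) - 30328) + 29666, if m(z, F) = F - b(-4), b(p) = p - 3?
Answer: -623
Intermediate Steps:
b(p) = -3 + p
m(z, F) = 7 + F (m(z, F) = F - (-3 - 4) = F - 1*(-7) = F + 7 = 7 + F)
(m(31, Z(-8)) - 30328) + 29666 = ((7 - 8*(4 - 8)) - 30328) + 29666 = ((7 - 8*(-4)) - 30328) + 29666 = ((7 + 32) - 30328) + 29666 = (39 - 30328) + 29666 = -30289 + 29666 = -623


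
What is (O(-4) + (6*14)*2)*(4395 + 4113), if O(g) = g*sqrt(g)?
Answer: 1429344 - 68064*I ≈ 1.4293e+6 - 68064.0*I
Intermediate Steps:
O(g) = g**(3/2)
(O(-4) + (6*14)*2)*(4395 + 4113) = ((-4)**(3/2) + (6*14)*2)*(4395 + 4113) = (-8*I + 84*2)*8508 = (-8*I + 168)*8508 = (168 - 8*I)*8508 = 1429344 - 68064*I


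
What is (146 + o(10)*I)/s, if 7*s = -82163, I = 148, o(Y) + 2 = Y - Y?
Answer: 1050/82163 ≈ 0.012779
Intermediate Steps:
o(Y) = -2 (o(Y) = -2 + (Y - Y) = -2 + 0 = -2)
s = -82163/7 (s = (⅐)*(-82163) = -82163/7 ≈ -11738.)
(146 + o(10)*I)/s = (146 - 2*148)/(-82163/7) = (146 - 296)*(-7/82163) = -150*(-7/82163) = 1050/82163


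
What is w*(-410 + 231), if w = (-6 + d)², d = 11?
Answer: -4475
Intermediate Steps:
w = 25 (w = (-6 + 11)² = 5² = 25)
w*(-410 + 231) = 25*(-410 + 231) = 25*(-179) = -4475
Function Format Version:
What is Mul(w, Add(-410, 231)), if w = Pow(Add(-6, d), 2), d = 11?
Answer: -4475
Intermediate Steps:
w = 25 (w = Pow(Add(-6, 11), 2) = Pow(5, 2) = 25)
Mul(w, Add(-410, 231)) = Mul(25, Add(-410, 231)) = Mul(25, -179) = -4475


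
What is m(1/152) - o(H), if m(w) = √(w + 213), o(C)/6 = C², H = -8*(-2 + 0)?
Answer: -1536 + √1230326/76 ≈ -1521.4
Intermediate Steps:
H = 16 (H = -8*(-2) = 16)
o(C) = 6*C²
m(w) = √(213 + w)
m(1/152) - o(H) = √(213 + 1/152) - 6*16² = √(213 + 1/152) - 6*256 = √(32377/152) - 1*1536 = √1230326/76 - 1536 = -1536 + √1230326/76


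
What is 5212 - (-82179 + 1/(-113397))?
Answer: 9909877228/113397 ≈ 87391.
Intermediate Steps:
5212 - (-82179 + 1/(-113397)) = 5212 - (-82179 - 1/113397) = 5212 - 1*(-9318852064/113397) = 5212 + 9318852064/113397 = 9909877228/113397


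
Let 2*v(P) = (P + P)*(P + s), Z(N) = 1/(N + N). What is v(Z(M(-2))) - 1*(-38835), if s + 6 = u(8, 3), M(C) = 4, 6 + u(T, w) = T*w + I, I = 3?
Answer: 2485561/64 ≈ 38837.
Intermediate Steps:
u(T, w) = -3 + T*w (u(T, w) = -6 + (T*w + 3) = -6 + (3 + T*w) = -3 + T*w)
s = 15 (s = -6 + (-3 + 8*3) = -6 + (-3 + 24) = -6 + 21 = 15)
Z(N) = 1/(2*N)
v(P) = P*(15 + P) (v(P) = ((P + P)*(P + 15))/2 = ((2*P)*(15 + P))/2 = (2*P*(15 + P))/2 = P*(15 + P))
v(Z(M(-2))) - 1*(-38835) = ((½)/4)*(15 + (½)/4) - 1*(-38835) = ((½)*(¼))*(15 + (½)*(¼)) + 38835 = (15 + ⅛)/8 + 38835 = (⅛)*(121/8) + 38835 = 121/64 + 38835 = 2485561/64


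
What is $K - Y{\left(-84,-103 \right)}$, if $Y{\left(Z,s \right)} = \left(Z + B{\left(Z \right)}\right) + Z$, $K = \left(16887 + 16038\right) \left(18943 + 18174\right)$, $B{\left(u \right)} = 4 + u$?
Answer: $1222077473$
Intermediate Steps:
$K = 1222077225$ ($K = 32925 \cdot 37117 = 1222077225$)
$Y{\left(Z,s \right)} = 4 + 3 Z$ ($Y{\left(Z,s \right)} = \left(Z + \left(4 + Z\right)\right) + Z = \left(4 + 2 Z\right) + Z = 4 + 3 Z$)
$K - Y{\left(-84,-103 \right)} = 1222077225 - \left(4 + 3 \left(-84\right)\right) = 1222077225 - \left(4 - 252\right) = 1222077225 - -248 = 1222077225 + 248 = 1222077473$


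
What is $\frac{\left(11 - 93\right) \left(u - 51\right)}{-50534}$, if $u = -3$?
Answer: $- \frac{2214}{25267} \approx -0.087624$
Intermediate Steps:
$\frac{\left(11 - 93\right) \left(u - 51\right)}{-50534} = \frac{\left(11 - 93\right) \left(-3 - 51\right)}{-50534} = - 82 \left(-3 - 51\right) \left(- \frac{1}{50534}\right) = \left(-82\right) \left(-54\right) \left(- \frac{1}{50534}\right) = 4428 \left(- \frac{1}{50534}\right) = - \frac{2214}{25267}$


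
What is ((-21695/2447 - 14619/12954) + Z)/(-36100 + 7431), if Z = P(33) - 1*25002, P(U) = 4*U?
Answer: 262885654261/302920839674 ≈ 0.86784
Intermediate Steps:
Z = -24870 (Z = 4*33 - 1*25002 = 132 - 25002 = -24870)
((-21695/2447 - 14619/12954) + Z)/(-36100 + 7431) = ((-21695/2447 - 14619/12954) - 24870)/(-36100 + 7431) = ((-21695*1/2447 - 14619*1/12954) - 24870)/(-28669) = ((-21695/2447 - 4873/4318) - 24870)*(-1/28669) = (-105603241/10566146 - 24870)*(-1/28669) = -262885654261/10566146*(-1/28669) = 262885654261/302920839674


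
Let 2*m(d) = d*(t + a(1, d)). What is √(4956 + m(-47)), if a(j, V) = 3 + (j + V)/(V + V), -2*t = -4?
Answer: √4827 ≈ 69.477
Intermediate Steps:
t = 2 (t = -½*(-4) = 2)
a(j, V) = 3 + (V + j)/(2*V) (a(j, V) = 3 + (V + j)/((2*V)) = 3 + (V + j)*(1/(2*V)) = 3 + (V + j)/(2*V))
m(d) = d*(2 + (1 + 7*d)/(2*d))/2 (m(d) = (d*(2 + (1 + 7*d)/(2*d)))/2 = d*(2 + (1 + 7*d)/(2*d))/2)
√(4956 + m(-47)) = √(4956 + (¼ + (11/4)*(-47))) = √(4956 + (¼ - 517/4)) = √(4956 - 129) = √4827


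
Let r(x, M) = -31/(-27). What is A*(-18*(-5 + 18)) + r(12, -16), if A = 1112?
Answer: -7025585/27 ≈ -2.6021e+5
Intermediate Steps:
r(x, M) = 31/27 (r(x, M) = -31*(-1/27) = 31/27)
A*(-18*(-5 + 18)) + r(12, -16) = 1112*(-18*(-5 + 18)) + 31/27 = 1112*(-18*13) + 31/27 = 1112*(-234) + 31/27 = -260208 + 31/27 = -7025585/27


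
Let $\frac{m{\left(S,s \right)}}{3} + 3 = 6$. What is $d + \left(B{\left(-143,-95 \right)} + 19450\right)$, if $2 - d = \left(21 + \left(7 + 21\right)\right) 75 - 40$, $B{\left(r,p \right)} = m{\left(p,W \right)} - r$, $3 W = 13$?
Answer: $15969$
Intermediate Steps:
$W = \frac{13}{3}$ ($W = \frac{1}{3} \cdot 13 = \frac{13}{3} \approx 4.3333$)
$m{\left(S,s \right)} = 9$ ($m{\left(S,s \right)} = -9 + 3 \cdot 6 = -9 + 18 = 9$)
$B{\left(r,p \right)} = 9 - r$
$d = -3633$ ($d = 2 - \left(\left(21 + \left(7 + 21\right)\right) 75 - 40\right) = 2 - \left(\left(21 + 28\right) 75 - 40\right) = 2 - \left(49 \cdot 75 - 40\right) = 2 - \left(3675 - 40\right) = 2 - 3635 = -3633$)
$d + \left(B{\left(-143,-95 \right)} + 19450\right) = -3633 + \left(\left(9 - -143\right) + 19450\right) = -3633 + \left(\left(9 + 143\right) + 19450\right) = -3633 + \left(152 + 19450\right) = -3633 + 19602 = 15969$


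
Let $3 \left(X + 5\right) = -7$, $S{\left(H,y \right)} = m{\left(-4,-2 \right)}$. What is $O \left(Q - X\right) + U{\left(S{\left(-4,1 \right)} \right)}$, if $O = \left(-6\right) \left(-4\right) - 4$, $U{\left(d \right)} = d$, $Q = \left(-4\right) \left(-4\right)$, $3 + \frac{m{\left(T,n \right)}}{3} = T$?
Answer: $\frac{1337}{3} \approx 445.67$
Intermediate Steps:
$m{\left(T,n \right)} = -9 + 3 T$
$S{\left(H,y \right)} = -21$ ($S{\left(H,y \right)} = -9 + 3 \left(-4\right) = -9 - 12 = -21$)
$Q = 16$
$X = - \frac{22}{3}$ ($X = -5 + \frac{1}{3} \left(-7\right) = -5 - \frac{7}{3} = - \frac{22}{3} \approx -7.3333$)
$O = 20$ ($O = 24 - 4 = 20$)
$O \left(Q - X\right) + U{\left(S{\left(-4,1 \right)} \right)} = 20 \left(16 - - \frac{22}{3}\right) - 21 = 20 \left(16 + \frac{22}{3}\right) - 21 = 20 \cdot \frac{70}{3} - 21 = \frac{1400}{3} - 21 = \frac{1337}{3}$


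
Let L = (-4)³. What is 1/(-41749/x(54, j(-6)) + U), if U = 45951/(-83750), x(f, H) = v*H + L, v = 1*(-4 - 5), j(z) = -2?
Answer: 963125/873591251 ≈ 0.0011025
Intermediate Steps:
L = -64
v = -9 (v = 1*(-9) = -9)
x(f, H) = -64 - 9*H (x(f, H) = -9*H - 64 = -64 - 9*H)
U = -45951/83750 (U = 45951*(-1/83750) = -45951/83750 ≈ -0.54867)
1/(-41749/x(54, j(-6)) + U) = 1/(-41749/(-64 - 9*(-2)) - 45951/83750) = 1/(-41749/(-64 + 18) - 45951/83750) = 1/(-41749/(-46) - 45951/83750) = 1/(-41749*(-1/46) - 45951/83750) = 1/(41749/46 - 45951/83750) = 1/(873591251/963125) = 963125/873591251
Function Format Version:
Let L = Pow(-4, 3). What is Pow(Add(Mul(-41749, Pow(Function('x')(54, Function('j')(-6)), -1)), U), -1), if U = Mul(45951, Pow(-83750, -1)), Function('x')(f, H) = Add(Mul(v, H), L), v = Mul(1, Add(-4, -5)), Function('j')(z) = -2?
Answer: Rational(963125, 873591251) ≈ 0.0011025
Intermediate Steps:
L = -64
v = -9 (v = Mul(1, -9) = -9)
Function('x')(f, H) = Add(-64, Mul(-9, H)) (Function('x')(f, H) = Add(Mul(-9, H), -64) = Add(-64, Mul(-9, H)))
U = Rational(-45951, 83750) (U = Mul(45951, Rational(-1, 83750)) = Rational(-45951, 83750) ≈ -0.54867)
Pow(Add(Mul(-41749, Pow(Function('x')(54, Function('j')(-6)), -1)), U), -1) = Pow(Add(Mul(-41749, Pow(Add(-64, Mul(-9, -2)), -1)), Rational(-45951, 83750)), -1) = Pow(Add(Mul(-41749, Pow(Add(-64, 18), -1)), Rational(-45951, 83750)), -1) = Pow(Add(Mul(-41749, Pow(-46, -1)), Rational(-45951, 83750)), -1) = Pow(Add(Mul(-41749, Rational(-1, 46)), Rational(-45951, 83750)), -1) = Pow(Add(Rational(41749, 46), Rational(-45951, 83750)), -1) = Pow(Rational(873591251, 963125), -1) = Rational(963125, 873591251)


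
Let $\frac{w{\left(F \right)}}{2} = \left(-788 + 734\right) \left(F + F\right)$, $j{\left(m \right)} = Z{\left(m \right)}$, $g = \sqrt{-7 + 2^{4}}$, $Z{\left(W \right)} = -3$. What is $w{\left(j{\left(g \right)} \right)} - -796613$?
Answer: $797261$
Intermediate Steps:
$g = 3$ ($g = \sqrt{-7 + 16} = \sqrt{9} = 3$)
$j{\left(m \right)} = -3$
$w{\left(F \right)} = - 216 F$ ($w{\left(F \right)} = 2 \left(-788 + 734\right) \left(F + F\right) = 2 \left(- 54 \cdot 2 F\right) = 2 \left(- 108 F\right) = - 216 F$)
$w{\left(j{\left(g \right)} \right)} - -796613 = \left(-216\right) \left(-3\right) - -796613 = 648 + 796613 = 797261$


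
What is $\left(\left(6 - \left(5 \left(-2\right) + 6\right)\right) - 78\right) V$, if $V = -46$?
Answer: $3128$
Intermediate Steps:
$\left(\left(6 - \left(5 \left(-2\right) + 6\right)\right) - 78\right) V = \left(\left(6 - \left(5 \left(-2\right) + 6\right)\right) - 78\right) \left(-46\right) = \left(\left(6 - \left(-10 + 6\right)\right) - 78\right) \left(-46\right) = \left(\left(6 - -4\right) - 78\right) \left(-46\right) = \left(\left(6 + 4\right) - 78\right) \left(-46\right) = \left(10 - 78\right) \left(-46\right) = \left(-68\right) \left(-46\right) = 3128$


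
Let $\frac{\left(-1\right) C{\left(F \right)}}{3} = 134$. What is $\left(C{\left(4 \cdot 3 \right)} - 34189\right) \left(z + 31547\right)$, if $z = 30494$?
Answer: $-2146060231$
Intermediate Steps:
$C{\left(F \right)} = -402$ ($C{\left(F \right)} = \left(-3\right) 134 = -402$)
$\left(C{\left(4 \cdot 3 \right)} - 34189\right) \left(z + 31547\right) = \left(-402 - 34189\right) \left(30494 + 31547\right) = \left(-34591\right) 62041 = -2146060231$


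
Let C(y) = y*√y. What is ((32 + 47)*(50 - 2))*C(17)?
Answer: 64464*√17 ≈ 2.6579e+5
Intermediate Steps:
C(y) = y^(3/2)
((32 + 47)*(50 - 2))*C(17) = ((32 + 47)*(50 - 2))*17^(3/2) = (79*48)*(17*√17) = 3792*(17*√17) = 64464*√17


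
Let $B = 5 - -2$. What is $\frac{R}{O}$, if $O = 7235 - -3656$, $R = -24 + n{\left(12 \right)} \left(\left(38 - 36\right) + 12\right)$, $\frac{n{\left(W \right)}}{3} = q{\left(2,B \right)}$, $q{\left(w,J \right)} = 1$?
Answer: $\frac{18}{10891} \approx 0.0016527$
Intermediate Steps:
$B = 7$ ($B = 5 + 2 = 7$)
$n{\left(W \right)} = 3$ ($n{\left(W \right)} = 3 \cdot 1 = 3$)
$R = 18$ ($R = -24 + 3 \left(\left(38 - 36\right) + 12\right) = -24 + 3 \left(2 + 12\right) = -24 + 3 \cdot 14 = -24 + 42 = 18$)
$O = 10891$ ($O = 7235 + 3656 = 10891$)
$\frac{R}{O} = \frac{18}{10891}$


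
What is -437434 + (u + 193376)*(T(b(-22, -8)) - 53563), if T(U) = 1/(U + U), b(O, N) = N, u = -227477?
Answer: 29217864965/16 ≈ 1.8261e+9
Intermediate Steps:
T(U) = 1/(2*U)
-437434 + (u + 193376)*(T(b(-22, -8)) - 53563) = -437434 + (-227477 + 193376)*((½)/(-8) - 53563) = -437434 - 34101*((½)*(-⅛) - 53563) = -437434 - 34101*(-1/16 - 53563) = -437434 - 34101*(-857009/16) = -437434 + 29224863909/16 = 29217864965/16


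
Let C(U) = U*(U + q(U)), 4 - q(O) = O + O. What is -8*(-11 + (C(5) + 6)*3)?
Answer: 64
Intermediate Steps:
q(O) = 4 - 2*O (q(O) = 4 - (O + O) = 4 - 2*O)
C(U) = U*(4 - U) (C(U) = U*(U + (4 - 2*U)) = U*(4 - U))
-8*(-11 + (C(5) + 6)*3) = -8*(-11 + (5*(4 - 1*5) + 6)*3) = -8*(-11 + (5*(4 - 5) + 6)*3) = -8*(-11 + (5*(-1) + 6)*3) = -8*(-11 + (-5 + 6)*3) = -8*(-11 + 1*3) = -8*(-11 + 3) = -8*(-8) = 64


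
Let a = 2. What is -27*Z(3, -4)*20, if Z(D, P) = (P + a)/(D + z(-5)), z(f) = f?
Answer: -540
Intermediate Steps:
Z(D, P) = (2 + P)/(-5 + D) (Z(D, P) = (P + 2)/(D - 5) = (2 + P)/(-5 + D))
-27*Z(3, -4)*20 = -27*(2 - 4)/(-5 + 3)*20 = -27*(-2)/(-2)*20 = -(-27)*(-2)/2*20 = -27*1*20 = -27*20 = -540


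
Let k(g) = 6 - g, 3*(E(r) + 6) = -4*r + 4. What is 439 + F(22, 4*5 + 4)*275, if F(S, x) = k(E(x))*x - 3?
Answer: 281214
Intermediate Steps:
E(r) = -14/3 - 4*r/3 (E(r) = -6 + (-4*r + 4)/3 = -6 + (4 - 4*r)/3 = -6 + (4/3 - 4*r/3) = -14/3 - 4*r/3)
F(S, x) = -3 + x*(32/3 + 4*x/3) (F(S, x) = (6 - (-14/3 - 4*x/3))*x - 3 = (6 + (14/3 + 4*x/3))*x - 3 = (32/3 + 4*x/3)*x - 3 = x*(32/3 + 4*x/3) - 3 = -3 + x*(32/3 + 4*x/3))
439 + F(22, 4*5 + 4)*275 = 439 + (-3 + 4*(4*5 + 4)*(8 + (4*5 + 4))/3)*275 = 439 + (-3 + 4*(20 + 4)*(8 + (20 + 4))/3)*275 = 439 + (-3 + (4/3)*24*(8 + 24))*275 = 439 + (-3 + (4/3)*24*32)*275 = 439 + (-3 + 1024)*275 = 439 + 1021*275 = 439 + 280775 = 281214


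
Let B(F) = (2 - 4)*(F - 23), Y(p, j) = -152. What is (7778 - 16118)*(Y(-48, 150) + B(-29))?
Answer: 400320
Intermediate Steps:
B(F) = 46 - 2*F (B(F) = -2*(-23 + F) = 46 - 2*F)
(7778 - 16118)*(Y(-48, 150) + B(-29)) = (7778 - 16118)*(-152 + (46 - 2*(-29))) = -8340*(-152 + (46 + 58)) = -8340*(-152 + 104) = -8340*(-48) = 400320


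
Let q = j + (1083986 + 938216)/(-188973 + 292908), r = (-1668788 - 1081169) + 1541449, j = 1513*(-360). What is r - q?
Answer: -129450254/195 ≈ -6.6385e+5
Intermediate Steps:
j = -544680
r = -1208508 (r = -2749957 + 1541449 = -1208508)
q = -106208806/195 (q = -544680 + (1083986 + 938216)/(-188973 + 292908) = -544680 + 2022202/103935 = -544680 + 2022202*(1/103935) = -544680 + 3794/195 = -106208806/195 ≈ -5.4466e+5)
r - q = -1208508 - 1*(-106208806/195) = -1208508 + 106208806/195 = -129450254/195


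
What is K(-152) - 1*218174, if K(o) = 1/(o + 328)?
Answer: -38398623/176 ≈ -2.1817e+5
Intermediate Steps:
K(o) = 1/(328 + o)
K(-152) - 1*218174 = 1/(328 - 152) - 1*218174 = 1/176 - 218174 = -38398623/176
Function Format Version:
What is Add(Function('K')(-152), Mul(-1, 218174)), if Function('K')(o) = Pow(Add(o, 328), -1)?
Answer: Rational(-38398623, 176) ≈ -2.1817e+5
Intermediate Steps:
Function('K')(o) = Pow(Add(328, o), -1)
Add(Function('K')(-152), Mul(-1, 218174)) = Add(Pow(Add(328, -152), -1), Mul(-1, 218174)) = Add(Pow(176, -1), -218174) = Add(Rational(1, 176), -218174) = Rational(-38398623, 176)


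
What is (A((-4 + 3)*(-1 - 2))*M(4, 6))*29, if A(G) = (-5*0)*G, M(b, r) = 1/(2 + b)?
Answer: 0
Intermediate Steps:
A(G) = 0 (A(G) = 0*G = 0)
(A((-4 + 3)*(-1 - 2))*M(4, 6))*29 = (0/(2 + 4))*29 = (0/6)*29 = (0*(⅙))*29 = 0*29 = 0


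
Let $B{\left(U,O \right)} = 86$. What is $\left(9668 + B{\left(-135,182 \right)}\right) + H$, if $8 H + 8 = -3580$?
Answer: $\frac{18611}{2} \approx 9305.5$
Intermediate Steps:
$H = - \frac{897}{2}$ ($H = -1 + \frac{1}{8} \left(-3580\right) = -1 - \frac{895}{2} = - \frac{897}{2} \approx -448.5$)
$\left(9668 + B{\left(-135,182 \right)}\right) + H = \left(9668 + 86\right) - \frac{897}{2} = 9754 - \frac{897}{2} = \frac{18611}{2}$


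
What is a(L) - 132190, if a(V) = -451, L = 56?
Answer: -132641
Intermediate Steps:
a(L) - 132190 = -451 - 132190 = -132641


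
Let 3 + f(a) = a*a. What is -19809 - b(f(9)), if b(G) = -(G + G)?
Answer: -19653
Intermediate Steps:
f(a) = -3 + a² (f(a) = -3 + a*a = -3 + a²)
b(G) = -2*G
-19809 - b(f(9)) = -19809 - (-2)*(-3 + 9²) = -19809 - (-2)*(-3 + 81) = -19809 - (-2)*78 = -19809 - 1*(-156) = -19809 + 156 = -19653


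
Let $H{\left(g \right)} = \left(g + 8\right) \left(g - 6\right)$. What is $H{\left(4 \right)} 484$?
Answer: $-11616$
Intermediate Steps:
$H{\left(g \right)} = \left(-6 + g\right) \left(8 + g\right)$ ($H{\left(g \right)} = \left(8 + g\right) \left(-6 + g\right) = \left(-6 + g\right) \left(8 + g\right)$)
$H{\left(4 \right)} 484 = \left(-48 + 4^{2} + 2 \cdot 4\right) 484 = \left(-48 + 16 + 8\right) 484 = \left(-24\right) 484 = -11616$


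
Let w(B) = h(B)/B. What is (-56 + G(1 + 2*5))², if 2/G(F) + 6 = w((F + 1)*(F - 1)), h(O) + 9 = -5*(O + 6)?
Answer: 647600704/205209 ≈ 3155.8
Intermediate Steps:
h(O) = -39 - 5*O (h(O) = -9 - 5*(O + 6) = -9 - 5*(6 + O) = -9 + (-30 - 5*O) = -39 - 5*O)
w(B) = (-39 - 5*B)/B
G(F) = 2/(-11 - 39/((1 + F)*(-1 + F))) (G(F) = 2/(-6 + (-5 - 39*1/((F + 1)*(F - 1)))) = 2/(-6 + (-5 - 39*1/((1 + F)*(-1 + F)))) = 2/(-6 + (-5 - 39/((1 + F)*(-1 + F)))) = 2/(-11 - 39/((1 + F)*(-1 + F))))
(-56 + G(1 + 2*5))² = (-56 + 2*(1 - (1 + 2*5)²)/(28 + 11*(1 + 2*5)²))² = (-56 + 2*(1 - (1 + 10)²)/(28 + 11*(1 + 10)²))² = (-56 + 2*(1 - 1*11²)/(28 + 11*11²))² = (-56 + 2*(1 - 1*121)/(28 + 11*121))² = (-56 + 2*(1 - 121)/(28 + 1331))² = (-56 + 2*(-120)/1359)² = (-56 + 2*(1/1359)*(-120))² = (-56 - 80/453)² = (-25448/453)² = 647600704/205209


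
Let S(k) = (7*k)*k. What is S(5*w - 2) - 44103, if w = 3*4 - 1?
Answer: -24440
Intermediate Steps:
w = 11 (w = 12 - 1 = 11)
S(k) = 7*k²
S(5*w - 2) - 44103 = 7*(5*11 - 2)² - 44103 = 7*(55 - 2)² - 44103 = 7*53² - 44103 = 7*2809 - 44103 = 19663 - 44103 = -24440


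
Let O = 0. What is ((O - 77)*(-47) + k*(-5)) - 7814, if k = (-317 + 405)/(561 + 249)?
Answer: -339839/81 ≈ -4195.5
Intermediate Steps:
k = 44/405 (k = 88/810 = 88*(1/810) = 44/405 ≈ 0.10864)
((O - 77)*(-47) + k*(-5)) - 7814 = ((0 - 77)*(-47) + (44/405)*(-5)) - 7814 = (-77*(-47) - 44/81) - 7814 = (3619 - 44/81) - 7814 = 293095/81 - 7814 = -339839/81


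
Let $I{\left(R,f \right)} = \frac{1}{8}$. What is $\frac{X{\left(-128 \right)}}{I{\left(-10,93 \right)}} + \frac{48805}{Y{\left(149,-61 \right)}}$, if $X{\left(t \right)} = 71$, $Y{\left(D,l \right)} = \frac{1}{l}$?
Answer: $-2976537$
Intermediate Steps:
$I{\left(R,f \right)} = \frac{1}{8}$
$\frac{X{\left(-128 \right)}}{I{\left(-10,93 \right)}} + \frac{48805}{Y{\left(149,-61 \right)}} = 71 \frac{1}{\frac{1}{8}} + \frac{48805}{\frac{1}{-61}} = 71 \cdot 8 + \frac{48805}{- \frac{1}{61}} = 568 + 48805 \left(-61\right) = 568 - 2977105 = -2976537$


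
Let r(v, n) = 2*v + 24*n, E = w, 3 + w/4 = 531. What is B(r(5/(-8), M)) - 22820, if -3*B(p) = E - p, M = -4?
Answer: -282677/12 ≈ -23556.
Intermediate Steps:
w = 2112 (w = -12 + 4*531 = -12 + 2124 = 2112)
E = 2112
B(p) = -704 + p/3 (B(p) = -(2112 - p)/3 = -704 + p/3)
B(r(5/(-8), M)) - 22820 = (-704 + (2*(5/(-8)) + 24*(-4))/3) - 22820 = (-704 + (2*(5*(-⅛)) - 96)/3) - 22820 = (-704 + (2*(-5/8) - 96)/3) - 22820 = (-704 + (-5/4 - 96)/3) - 22820 = (-704 + (⅓)*(-389/4)) - 22820 = (-704 - 389/12) - 22820 = -8837/12 - 22820 = -282677/12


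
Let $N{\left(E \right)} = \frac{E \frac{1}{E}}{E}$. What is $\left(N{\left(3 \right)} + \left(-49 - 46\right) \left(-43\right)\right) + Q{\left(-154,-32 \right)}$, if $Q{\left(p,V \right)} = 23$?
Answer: $\frac{12325}{3} \approx 4108.3$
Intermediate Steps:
$N{\left(E \right)} = \frac{1}{E}$ ($N{\left(E \right)} = 1 \frac{1}{E} = \frac{1}{E}$)
$\left(N{\left(3 \right)} + \left(-49 - 46\right) \left(-43\right)\right) + Q{\left(-154,-32 \right)} = \left(\frac{1}{3} + \left(-49 - 46\right) \left(-43\right)\right) + 23 = \left(\frac{1}{3} - -4085\right) + 23 = \left(\frac{1}{3} + 4085\right) + 23 = \frac{12256}{3} + 23 = \frac{12325}{3}$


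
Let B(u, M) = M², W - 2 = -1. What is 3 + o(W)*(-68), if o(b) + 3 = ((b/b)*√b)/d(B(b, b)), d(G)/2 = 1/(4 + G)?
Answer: 37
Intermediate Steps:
W = 1 (W = 2 - 1 = 1)
d(G) = 2/(4 + G)
o(b) = -3 + √b*(2 + b²/2) (o(b) = -3 + ((b/b)*√b)/((2/(4 + b²))) = -3 + (1*√b)*(2 + b²/2) = -3 + √b*(2 + b²/2))
3 + o(W)*(-68) = 3 + (-3 + √1*(4 + 1²)/2)*(-68) = 3 + (-3 + (½)*1*(4 + 1))*(-68) = 3 + (-3 + (½)*1*5)*(-68) = 3 + (-3 + 5/2)*(-68) = 3 - ½*(-68) = 3 + 34 = 37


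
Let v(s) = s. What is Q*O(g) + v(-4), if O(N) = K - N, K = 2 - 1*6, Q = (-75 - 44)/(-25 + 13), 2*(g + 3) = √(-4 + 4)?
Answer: -167/12 ≈ -13.917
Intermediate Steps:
g = -3 (g = -3 + √(-4 + 4)/2 = -3 + √0/2 = -3 + (½)*0 = -3 + 0 = -3)
Q = 119/12 (Q = -119/(-12) = -119*(-1/12) = 119/12 ≈ 9.9167)
K = -4 (K = 2 - 6 = -4)
O(N) = -4 - N
Q*O(g) + v(-4) = 119*(-4 - 1*(-3))/12 - 4 = 119*(-4 + 3)/12 - 4 = (119/12)*(-1) - 4 = -119/12 - 4 = -167/12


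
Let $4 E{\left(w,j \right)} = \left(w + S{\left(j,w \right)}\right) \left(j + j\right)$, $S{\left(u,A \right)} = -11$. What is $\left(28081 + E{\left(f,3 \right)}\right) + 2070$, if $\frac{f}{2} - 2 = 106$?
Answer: $\frac{60917}{2} \approx 30459.0$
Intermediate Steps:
$f = 216$ ($f = 4 + 2 \cdot 106 = 4 + 212 = 216$)
$E{\left(w,j \right)} = \frac{j \left(-11 + w\right)}{2}$ ($E{\left(w,j \right)} = \frac{\left(w - 11\right) \left(j + j\right)}{4} = \frac{\left(-11 + w\right) 2 j}{4} = \frac{2 j \left(-11 + w\right)}{4} = \frac{j \left(-11 + w\right)}{2}$)
$\left(28081 + E{\left(f,3 \right)}\right) + 2070 = \left(28081 + \frac{1}{2} \cdot 3 \left(-11 + 216\right)\right) + 2070 = \left(28081 + \frac{1}{2} \cdot 3 \cdot 205\right) + 2070 = \left(28081 + \frac{615}{2}\right) + 2070 = \frac{56777}{2} + 2070 = \frac{60917}{2}$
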